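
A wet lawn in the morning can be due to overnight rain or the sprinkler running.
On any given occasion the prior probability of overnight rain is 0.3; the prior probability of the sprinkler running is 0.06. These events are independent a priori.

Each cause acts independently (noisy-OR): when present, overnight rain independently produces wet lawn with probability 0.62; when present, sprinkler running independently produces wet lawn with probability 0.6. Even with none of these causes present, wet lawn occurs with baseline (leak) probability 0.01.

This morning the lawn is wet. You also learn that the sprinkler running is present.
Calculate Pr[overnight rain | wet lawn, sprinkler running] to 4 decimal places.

Pr[overnight rain | wet lawn, sprinkler running] ≈ 0.3761

Under noisy-OR, P(wet lawn | causes) = 1 − (1−0.01)·∏(1−qᵢ) over the active causes.
For the numerator, keep only overnight rain=true terms: 0.84952×0.3 = 0.254856
The normalizing constant is 0.604×0.7 + 0.84952×0.3 = 0.677656
Posterior = 0.254856 / 0.677656 ≈ 0.3761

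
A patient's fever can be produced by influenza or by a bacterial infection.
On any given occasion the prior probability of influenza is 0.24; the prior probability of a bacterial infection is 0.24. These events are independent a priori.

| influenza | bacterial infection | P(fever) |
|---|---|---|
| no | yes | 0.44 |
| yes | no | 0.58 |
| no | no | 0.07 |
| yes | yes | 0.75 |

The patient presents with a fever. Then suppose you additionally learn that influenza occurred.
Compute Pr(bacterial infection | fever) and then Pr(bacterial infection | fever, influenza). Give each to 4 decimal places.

Pr(bacterial infection | fever) ≈ 0.4578; Pr(bacterial infection | fever, influenza) ≈ 0.2899

P(fever) = 0.07·0.76·0.76 + 0.44·0.76·0.24 + 0.58·0.24·0.76 + 0.75·0.24·0.24 = 0.040432 + 0.080256 + 0.105792 + 0.043200 = 0.269680
Of this, 0.123456 comes from 0.080256 + 0.043200 (the bacterial infection=true cases).
Hence the posterior is 0.123456/0.269680 ≈ 0.4578.

Now condition on the additional information:
P(fever | influenza) = 0.58×0.76 + 0.75×0.24 = 0.440800 + 0.180000 = 0.620800
Of this, 0.180000 comes from 0.75×0.24 (the bacterial infection=true cases).
So P(bacterial infection | fever, influenza) = 0.180000/0.620800 ≈ 0.2899.
— influenza explains away the evidence for bacterial infection.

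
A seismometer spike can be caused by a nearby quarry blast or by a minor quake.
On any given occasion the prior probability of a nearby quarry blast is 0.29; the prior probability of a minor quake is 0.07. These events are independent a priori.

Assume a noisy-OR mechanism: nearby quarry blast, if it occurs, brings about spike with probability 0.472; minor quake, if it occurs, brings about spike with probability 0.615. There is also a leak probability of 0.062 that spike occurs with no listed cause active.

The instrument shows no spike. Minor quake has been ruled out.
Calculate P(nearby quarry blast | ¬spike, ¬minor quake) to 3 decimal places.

Under noisy-OR, P(spike | causes) = 1 − (1−0.062)·∏(1−qᵢ) over the active causes.
Enumerate both values of nearby quarry blast and weight by the priors:
  P(¬spike | ¬minor quake) = 0.938×0.71 + 0.495264×0.29
        = 0.665980 + 0.143627 = 0.809607
Keeping only the nearby quarry blast-present terms gives 0.143627, so
  P(nearby quarry blast | ¬spike, ¬minor quake) = 0.143627 / 0.809607 ≈ 0.177

P(nearby quarry blast | ¬spike, ¬minor quake) ≈ 0.177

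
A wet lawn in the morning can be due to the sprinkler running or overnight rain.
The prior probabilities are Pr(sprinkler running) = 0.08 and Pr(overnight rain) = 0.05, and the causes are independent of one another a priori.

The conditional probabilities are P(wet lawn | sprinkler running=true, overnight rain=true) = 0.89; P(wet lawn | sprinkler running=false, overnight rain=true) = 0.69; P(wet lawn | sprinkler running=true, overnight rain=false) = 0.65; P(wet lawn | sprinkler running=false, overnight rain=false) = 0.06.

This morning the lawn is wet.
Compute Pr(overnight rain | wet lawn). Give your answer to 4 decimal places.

Pr(overnight rain | wet lawn) ≈ 0.2574

For the numerator, keep only overnight rain=true terms: 0.031740 + 0.003560 = 0.035300
Denominator P(wet lawn): 0.06×0.92×0.95 + 0.69×0.92×0.05 + 0.65×0.08×0.95 + 0.89×0.08×0.05 = 0.137140
P(overnight rain | wet lawn) = 0.035300/0.137140 ≈ 0.2574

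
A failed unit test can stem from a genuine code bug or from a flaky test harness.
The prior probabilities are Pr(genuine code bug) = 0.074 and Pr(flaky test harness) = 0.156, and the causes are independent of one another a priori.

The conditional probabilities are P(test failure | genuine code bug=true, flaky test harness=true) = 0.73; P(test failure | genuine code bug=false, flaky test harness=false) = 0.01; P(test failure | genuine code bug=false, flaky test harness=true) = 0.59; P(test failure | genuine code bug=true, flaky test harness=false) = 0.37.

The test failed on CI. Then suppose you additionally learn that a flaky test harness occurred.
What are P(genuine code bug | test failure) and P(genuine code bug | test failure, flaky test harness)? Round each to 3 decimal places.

By total probability over the 4 (genuine code bug, flaky test harness) configurations:
  P(test failure) = 0.01×0.926×0.844 + 0.59×0.926×0.156 + 0.37×0.074×0.844 + 0.73×0.074×0.156
        = 0.007815 + 0.085229 + 0.023109 + 0.008427 = 0.124580
Keeping only the genuine code bug-present terms gives 0.031536, so
  P(genuine code bug | test failure) = 0.031536 / 0.124580 ≈ 0.253

Now condition on the additional information:
By total probability over both values of genuine code bug:
  P(test failure | flaky test harness) = 0.59·0.926 + 0.73·0.074
        = 0.546340 + 0.054020 = 0.600360
Keeping only the genuine code bug-present terms gives 0.054020, so
  P(genuine code bug | test failure, flaky test harness) = 0.054020 / 0.600360 ≈ 0.090
— flaky test harness explains away the evidence for genuine code bug.

P(genuine code bug | test failure) ≈ 0.253; P(genuine code bug | test failure, flaky test harness) ≈ 0.090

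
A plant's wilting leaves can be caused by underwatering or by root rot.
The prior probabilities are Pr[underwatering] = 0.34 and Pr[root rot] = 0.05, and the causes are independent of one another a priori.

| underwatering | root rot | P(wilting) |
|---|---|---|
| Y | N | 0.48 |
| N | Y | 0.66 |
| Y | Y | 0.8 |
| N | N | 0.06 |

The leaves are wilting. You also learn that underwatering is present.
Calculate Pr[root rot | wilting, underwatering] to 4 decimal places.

For the numerator, keep only root rot=true terms: 0.8×0.05 = 0.040000
Normalizer over all consistent configurations: 0.48×0.95 + 0.8×0.05 = 0.496000
P(root rot | wilting, underwatering) = 0.040000/0.496000 ≈ 0.0806

Pr[root rot | wilting, underwatering] ≈ 0.0806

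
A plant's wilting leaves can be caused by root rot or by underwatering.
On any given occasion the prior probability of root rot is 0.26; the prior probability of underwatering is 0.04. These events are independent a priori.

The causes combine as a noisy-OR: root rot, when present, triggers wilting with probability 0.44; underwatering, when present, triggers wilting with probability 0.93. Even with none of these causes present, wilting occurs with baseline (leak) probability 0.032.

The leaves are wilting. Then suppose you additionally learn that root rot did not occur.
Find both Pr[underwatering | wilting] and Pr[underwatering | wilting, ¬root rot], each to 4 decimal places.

Under noisy-OR, P(wilting | causes) = 1 − (1−0.032)·∏(1−qᵢ) over the active causes.
For the numerator, keep only underwatering=true terms: 0.027594 + 0.010005 = 0.037599
Denominator P(wilting): 0.032*0.74*0.96 + 0.93224*0.74*0.04 + 0.45792*0.26*0.96 + 0.962054*0.26*0.04 = 0.174629
P(underwatering | wilting) = 0.037599/0.174629 ≈ 0.2153

With the extra evidence:
Weight on underwatering=true, given the evidence: 0.93224×0.04 = 0.037290
Denominator P(wilting | ¬root rot): 0.032×0.96 + 0.93224×0.04 = 0.068010
Posterior = 0.037290 / 0.068010 ≈ 0.5483
With root rot excluded, underwatering must carry more of the explanatory weight for the wilting.

Pr[underwatering | wilting] ≈ 0.2153; Pr[underwatering | wilting, ¬root rot] ≈ 0.5483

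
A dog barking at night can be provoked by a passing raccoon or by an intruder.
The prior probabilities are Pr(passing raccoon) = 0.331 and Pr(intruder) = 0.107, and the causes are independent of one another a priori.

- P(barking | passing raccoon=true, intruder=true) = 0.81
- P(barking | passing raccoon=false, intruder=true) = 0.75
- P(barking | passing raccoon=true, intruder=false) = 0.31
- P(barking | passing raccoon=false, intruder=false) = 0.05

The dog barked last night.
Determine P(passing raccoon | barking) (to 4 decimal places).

P(passing raccoon | barking) ≈ 0.5902

P(barking) = 0.05·0.669·0.893 + 0.75·0.669·0.107 + 0.31·0.331·0.893 + 0.81·0.331·0.107 = 0.029871 + 0.053687 + 0.091631 + 0.028688 = 0.203877
Restricting to configurations with passing raccoon present: 0.091631 + 0.028688 = 0.120319.
P(passing raccoon | barking) = 0.120319 / 0.203877 ≈ 0.5902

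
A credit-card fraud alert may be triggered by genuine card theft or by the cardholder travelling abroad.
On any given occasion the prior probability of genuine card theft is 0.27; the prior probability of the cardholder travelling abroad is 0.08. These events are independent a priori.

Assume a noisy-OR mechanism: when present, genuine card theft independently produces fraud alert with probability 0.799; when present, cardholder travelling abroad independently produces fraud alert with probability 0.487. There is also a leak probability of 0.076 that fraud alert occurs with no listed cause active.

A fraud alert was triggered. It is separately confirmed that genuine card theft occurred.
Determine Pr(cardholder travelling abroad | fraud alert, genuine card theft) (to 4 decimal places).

Under noisy-OR, P(fraud alert | causes) = 1 − (1−0.076)·∏(1−qᵢ) over the active causes.
Enumerate both values of cardholder travelling abroad and weight by the priors:
  P(fraud alert | genuine card theft) = 0.814276*0.92 + 0.904724*0.08
        = 0.749134 + 0.072378 = 0.821512
Configurations with cardholder travelling abroad contribute 0.072378, so
  P(cardholder travelling abroad | fraud alert, genuine card theft) = 0.072378 / 0.821512 ≈ 0.0881

Pr(cardholder travelling abroad | fraud alert, genuine card theft) ≈ 0.0881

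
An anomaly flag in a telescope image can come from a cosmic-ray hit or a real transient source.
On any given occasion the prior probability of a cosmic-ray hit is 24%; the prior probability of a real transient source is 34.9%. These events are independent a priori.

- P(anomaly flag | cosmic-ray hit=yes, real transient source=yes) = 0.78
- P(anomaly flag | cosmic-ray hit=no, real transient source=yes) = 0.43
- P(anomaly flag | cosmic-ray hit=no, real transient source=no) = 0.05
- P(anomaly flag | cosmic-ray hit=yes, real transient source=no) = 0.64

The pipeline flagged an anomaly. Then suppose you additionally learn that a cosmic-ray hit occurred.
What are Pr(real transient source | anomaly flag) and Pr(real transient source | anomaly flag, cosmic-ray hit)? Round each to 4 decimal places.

For the numerator, keep only real transient source=true terms: 0.114053 + 0.065333 = 0.179386
Denominator P(anomaly flag): 0.05×0.76×0.651 + 0.43×0.76×0.349 + 0.64×0.24×0.651 + 0.78×0.24×0.349 = 0.304118
Posterior = 0.179386 / 0.304118 ≈ 0.5899

With the extra evidence:
P(anomaly flag | cosmic-ray hit) = 0.64·0.651 + 0.78·0.349 = 0.416640 + 0.272220 = 0.688860
Of this, 0.272220 comes from 0.78·0.349 (the real transient source=true cases).
Hence the posterior is 0.272220/0.688860 ≈ 0.3952.
— cosmic-ray hit explains away the evidence for real transient source.

Pr(real transient source | anomaly flag) ≈ 0.5899; Pr(real transient source | anomaly flag, cosmic-ray hit) ≈ 0.3952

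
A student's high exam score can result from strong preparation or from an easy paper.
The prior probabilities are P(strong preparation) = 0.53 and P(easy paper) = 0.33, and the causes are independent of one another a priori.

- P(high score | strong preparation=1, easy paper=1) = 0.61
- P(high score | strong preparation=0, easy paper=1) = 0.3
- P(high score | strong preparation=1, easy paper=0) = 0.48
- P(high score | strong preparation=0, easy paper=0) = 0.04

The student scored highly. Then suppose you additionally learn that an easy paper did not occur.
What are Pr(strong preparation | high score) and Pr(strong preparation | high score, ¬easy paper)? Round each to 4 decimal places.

Pr(strong preparation | high score) ≈ 0.8242; Pr(strong preparation | high score, ¬easy paper) ≈ 0.9312

Sum P(high score|·) weighted by the priors over the 4 (strong preparation, easy paper) configurations:
  P(high score) = 0.04×0.47×0.67 + 0.3×0.47×0.33 + 0.48×0.53×0.67 + 0.61×0.53×0.33
        = 0.012596 + 0.046530 + 0.170448 + 0.106689 = 0.336263
Configurations with strong preparation contribute 0.277137, so
  P(strong preparation | high score) = 0.277137 / 0.336263 ≈ 0.8242

With the extra evidence:
Enumerate both values of strong preparation and weight by the priors:
  P(high score | ¬easy paper) = 0.04×0.47 + 0.48×0.53
        = 0.018800 + 0.254400 = 0.273200
The terms with strong preparation present sum to 0.254400, so
  P(strong preparation | high score, ¬easy paper) = 0.254400 / 0.273200 ≈ 0.9312
With easy paper excluded, strong preparation must carry more of the explanatory weight for the high score.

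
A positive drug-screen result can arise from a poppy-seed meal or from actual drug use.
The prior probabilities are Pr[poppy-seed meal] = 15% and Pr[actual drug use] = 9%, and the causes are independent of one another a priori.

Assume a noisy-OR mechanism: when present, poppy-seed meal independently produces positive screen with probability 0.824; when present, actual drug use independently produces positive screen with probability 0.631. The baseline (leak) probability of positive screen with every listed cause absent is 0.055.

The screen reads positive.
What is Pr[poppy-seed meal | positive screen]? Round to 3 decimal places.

Pr[poppy-seed meal | positive screen] ≈ 0.578

Under noisy-OR, P(positive screen | causes) = 1 − (1−0.055)·∏(1−qᵢ) over the active causes.
Enumerate the 4 (poppy-seed meal, actual drug use) configurations and weight by the priors:
  P(positive screen) = 0.055*0.85*0.91 + 0.651295*0.85*0.09 + 0.83368*0.15*0.91 + 0.938628*0.15*0.09
        = 0.042543 + 0.049824 + 0.113797 + 0.012671 = 0.218835
Keeping only the poppy-seed meal-present terms gives 0.126468, so
  P(poppy-seed meal | positive screen) = 0.126468 / 0.218835 ≈ 0.578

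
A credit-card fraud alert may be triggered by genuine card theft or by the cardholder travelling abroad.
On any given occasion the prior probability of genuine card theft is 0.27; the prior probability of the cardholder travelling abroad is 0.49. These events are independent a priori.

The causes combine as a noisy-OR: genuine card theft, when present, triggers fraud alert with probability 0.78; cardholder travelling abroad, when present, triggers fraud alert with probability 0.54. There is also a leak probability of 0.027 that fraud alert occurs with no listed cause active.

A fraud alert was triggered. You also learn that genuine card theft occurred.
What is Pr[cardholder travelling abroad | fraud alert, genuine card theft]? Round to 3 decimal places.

Under noisy-OR, P(fraud alert | causes) = 1 − (1−0.027)·∏(1−qᵢ) over the active causes.
P(fraud alert | genuine card theft) = 0.78594·0.51 + 0.901532·0.49 = 0.400829 + 0.441751 = 0.842580
Restricting to configurations with cardholder travelling abroad present: 0.901532·0.49 = 0.441751.
So P(cardholder travelling abroad | fraud alert, genuine card theft) = 0.441751/0.842580 ≈ 0.524.

Pr[cardholder travelling abroad | fraud alert, genuine card theft] ≈ 0.524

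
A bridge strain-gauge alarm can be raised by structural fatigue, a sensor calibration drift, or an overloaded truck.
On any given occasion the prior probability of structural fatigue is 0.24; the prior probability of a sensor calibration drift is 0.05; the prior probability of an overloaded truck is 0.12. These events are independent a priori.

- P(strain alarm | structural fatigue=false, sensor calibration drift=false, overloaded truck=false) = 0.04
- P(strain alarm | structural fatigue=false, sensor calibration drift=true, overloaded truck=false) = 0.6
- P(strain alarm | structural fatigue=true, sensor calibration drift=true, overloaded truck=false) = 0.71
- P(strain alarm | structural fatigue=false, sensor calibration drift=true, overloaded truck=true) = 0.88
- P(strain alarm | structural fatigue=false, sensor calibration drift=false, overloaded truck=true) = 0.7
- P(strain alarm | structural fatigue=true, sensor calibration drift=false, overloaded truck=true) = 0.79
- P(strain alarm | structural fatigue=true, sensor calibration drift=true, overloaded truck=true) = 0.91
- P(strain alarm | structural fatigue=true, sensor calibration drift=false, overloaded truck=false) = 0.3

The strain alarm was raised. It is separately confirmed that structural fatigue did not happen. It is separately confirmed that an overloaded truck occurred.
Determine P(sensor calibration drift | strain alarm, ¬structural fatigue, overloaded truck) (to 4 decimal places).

P(strain alarm | ¬structural fatigue, overloaded truck) = 0.7*0.95 + 0.88*0.05 = 0.665000 + 0.044000 = 0.709000
Of this, 0.044000 comes from 0.88*0.05 (the sensor calibration drift=true cases).
Hence the posterior is 0.044000/0.709000 ≈ 0.0621.

P(sensor calibration drift | strain alarm, ¬structural fatigue, overloaded truck) ≈ 0.0621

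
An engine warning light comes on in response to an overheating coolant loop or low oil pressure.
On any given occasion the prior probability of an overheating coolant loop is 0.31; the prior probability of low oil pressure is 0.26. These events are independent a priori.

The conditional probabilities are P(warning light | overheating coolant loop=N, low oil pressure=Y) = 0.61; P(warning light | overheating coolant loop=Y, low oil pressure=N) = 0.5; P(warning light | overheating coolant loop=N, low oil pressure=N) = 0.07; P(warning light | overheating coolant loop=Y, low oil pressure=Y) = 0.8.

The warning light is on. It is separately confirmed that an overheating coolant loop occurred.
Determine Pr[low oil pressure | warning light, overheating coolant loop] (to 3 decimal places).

For the numerator, keep only low oil pressure=true terms: 0.8*0.26 = 0.208000
The normalizing constant is 0.5*0.74 + 0.8*0.26 = 0.578000
P(low oil pressure | warning light, overheating coolant loop) = 0.208000/0.578000 ≈ 0.360

Pr[low oil pressure | warning light, overheating coolant loop] ≈ 0.360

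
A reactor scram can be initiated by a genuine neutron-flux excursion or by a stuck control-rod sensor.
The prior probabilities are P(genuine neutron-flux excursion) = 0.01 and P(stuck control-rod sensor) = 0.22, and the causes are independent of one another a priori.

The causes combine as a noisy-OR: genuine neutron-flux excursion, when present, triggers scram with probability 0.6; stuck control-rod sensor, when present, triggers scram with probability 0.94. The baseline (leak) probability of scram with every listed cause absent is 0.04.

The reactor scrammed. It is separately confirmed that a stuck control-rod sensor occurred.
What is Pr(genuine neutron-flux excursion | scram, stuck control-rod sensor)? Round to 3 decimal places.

Under noisy-OR, P(scram | causes) = 1 − (1−0.04)·∏(1−qᵢ) over the active causes.
For the numerator, keep only genuine neutron-flux excursion=true terms: 0.97696×0.01 = 0.009770
The normalizing constant is 0.9424×0.99 + 0.97696×0.01 = 0.942746
P(genuine neutron-flux excursion | scram, stuck control-rod sensor) = 0.009770/0.942746 ≈ 0.010

Pr(genuine neutron-flux excursion | scram, stuck control-rod sensor) ≈ 0.010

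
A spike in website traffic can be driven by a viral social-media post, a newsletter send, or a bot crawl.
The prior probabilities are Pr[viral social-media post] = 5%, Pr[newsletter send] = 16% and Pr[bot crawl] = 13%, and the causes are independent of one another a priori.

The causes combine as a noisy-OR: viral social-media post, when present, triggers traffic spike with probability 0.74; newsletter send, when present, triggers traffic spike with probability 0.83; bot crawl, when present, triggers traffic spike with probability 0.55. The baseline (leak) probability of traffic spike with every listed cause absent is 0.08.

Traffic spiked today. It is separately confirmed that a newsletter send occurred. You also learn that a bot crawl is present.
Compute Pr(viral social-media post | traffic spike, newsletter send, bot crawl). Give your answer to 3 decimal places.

Under noisy-OR, P(traffic spike | causes) = 1 − (1−0.08)·∏(1−qᵢ) over the active causes.
Enumerate both values of viral social-media post and weight by the priors:
  P(traffic spike | newsletter send, bot crawl) = 0.92962·0.95 + 0.981701·0.05
        = 0.883139 + 0.049085 = 0.932224
Configurations with viral social-media post contribute 0.049085, so
  P(viral social-media post | traffic spike, newsletter send, bot crawl) = 0.049085 / 0.932224 ≈ 0.053

Pr(viral social-media post | traffic spike, newsletter send, bot crawl) ≈ 0.053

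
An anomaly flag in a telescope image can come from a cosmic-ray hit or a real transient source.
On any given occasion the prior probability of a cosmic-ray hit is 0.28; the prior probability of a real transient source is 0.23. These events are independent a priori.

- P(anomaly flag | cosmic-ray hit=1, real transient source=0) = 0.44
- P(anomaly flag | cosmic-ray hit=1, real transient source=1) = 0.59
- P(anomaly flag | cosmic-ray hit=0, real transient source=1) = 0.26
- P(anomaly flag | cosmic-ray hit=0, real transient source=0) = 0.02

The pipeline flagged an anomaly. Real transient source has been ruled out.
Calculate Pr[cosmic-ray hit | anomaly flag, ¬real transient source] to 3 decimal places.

P(anomaly flag | ¬real transient source) = 0.02·0.72 + 0.44·0.28 = 0.014400 + 0.123200 = 0.137600
Of this, 0.123200 comes from 0.44·0.28 (the cosmic-ray hit=true cases).
So P(cosmic-ray hit | anomaly flag, ¬real transient source) = 0.123200/0.137600 ≈ 0.895.

Pr[cosmic-ray hit | anomaly flag, ¬real transient source] ≈ 0.895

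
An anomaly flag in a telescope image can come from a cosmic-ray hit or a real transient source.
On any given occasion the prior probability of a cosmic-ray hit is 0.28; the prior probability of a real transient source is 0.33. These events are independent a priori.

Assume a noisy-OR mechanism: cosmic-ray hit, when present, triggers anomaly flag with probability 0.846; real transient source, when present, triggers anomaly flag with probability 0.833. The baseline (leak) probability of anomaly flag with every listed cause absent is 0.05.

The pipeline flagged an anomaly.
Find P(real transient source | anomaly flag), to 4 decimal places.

Under noisy-OR, P(anomaly flag | causes) = 1 − (1−0.05)·∏(1−qᵢ) over the active causes.
P(anomaly flag) = 0.05·0.72·0.67 + 0.84135·0.72·0.33 + 0.8537·0.28·0.67 + 0.975568·0.28·0.33 = 0.024120 + 0.199905 + 0.160154 + 0.090142 = 0.474321
Restricting to configurations with real transient source present: 0.199905 + 0.090142 = 0.290047.
P(real transient source | anomaly flag) = 0.290047 / 0.474321 ≈ 0.6115

P(real transient source | anomaly flag) ≈ 0.6115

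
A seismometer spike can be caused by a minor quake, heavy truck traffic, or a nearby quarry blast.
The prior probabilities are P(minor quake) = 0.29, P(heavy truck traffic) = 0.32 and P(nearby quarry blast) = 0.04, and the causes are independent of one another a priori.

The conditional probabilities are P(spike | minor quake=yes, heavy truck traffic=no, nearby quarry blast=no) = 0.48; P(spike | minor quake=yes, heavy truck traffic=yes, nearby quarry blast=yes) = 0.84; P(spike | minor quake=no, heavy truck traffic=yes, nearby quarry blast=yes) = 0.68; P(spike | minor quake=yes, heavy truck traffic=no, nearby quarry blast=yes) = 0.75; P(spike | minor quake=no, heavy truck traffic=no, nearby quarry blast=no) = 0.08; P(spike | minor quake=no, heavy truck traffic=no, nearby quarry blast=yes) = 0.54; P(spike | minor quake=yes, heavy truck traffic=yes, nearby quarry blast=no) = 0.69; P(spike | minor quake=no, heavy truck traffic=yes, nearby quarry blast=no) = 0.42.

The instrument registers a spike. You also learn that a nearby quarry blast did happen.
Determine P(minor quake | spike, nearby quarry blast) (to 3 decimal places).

P(minor quake | spike, nearby quarry blast) ≈ 0.352

For the numerator, keep only minor quake=true terms: 0.147900 + 0.077952 = 0.225852
The normalizing constant is 0.54·0.71·0.68 + 0.68·0.71·0.32 + 0.75·0.29·0.68 + 0.84·0.29·0.32 = 0.641060
Posterior = 0.225852 / 0.641060 ≈ 0.352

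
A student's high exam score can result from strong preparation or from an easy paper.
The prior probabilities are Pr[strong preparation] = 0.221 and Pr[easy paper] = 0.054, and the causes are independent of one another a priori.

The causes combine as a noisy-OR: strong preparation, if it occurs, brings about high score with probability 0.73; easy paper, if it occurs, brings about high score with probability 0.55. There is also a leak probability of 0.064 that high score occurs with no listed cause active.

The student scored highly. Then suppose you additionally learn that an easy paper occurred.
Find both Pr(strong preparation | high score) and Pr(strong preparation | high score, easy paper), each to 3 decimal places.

Pr(strong preparation | high score) ≈ 0.700; Pr(strong preparation | high score, easy paper) ≈ 0.303

Under noisy-OR, P(high score | causes) = 1 − (1−0.064)·∏(1−qᵢ) over the active causes.
For the numerator, keep only strong preparation=true terms: 0.156231 + 0.010577 = 0.166808
The normalizing constant is 0.064×0.779×0.946 + 0.5788×0.779×0.054 + 0.74728×0.221×0.946 + 0.886276×0.221×0.054 = 0.238320
Posterior = 0.166808 / 0.238320 ≈ 0.700

With the extra evidence:
By total probability over both values of strong preparation:
  P(high score | easy paper) = 0.5788*0.779 + 0.886276*0.221
        = 0.450885 + 0.195867 = 0.646752
The terms with strong preparation present sum to 0.195867, so
  P(strong preparation | high score, easy paper) = 0.195867 / 0.646752 ≈ 0.303
Conditioning on easy paper lowers the posterior on strong preparation: the classic explaining-away effect in a common-effect structure.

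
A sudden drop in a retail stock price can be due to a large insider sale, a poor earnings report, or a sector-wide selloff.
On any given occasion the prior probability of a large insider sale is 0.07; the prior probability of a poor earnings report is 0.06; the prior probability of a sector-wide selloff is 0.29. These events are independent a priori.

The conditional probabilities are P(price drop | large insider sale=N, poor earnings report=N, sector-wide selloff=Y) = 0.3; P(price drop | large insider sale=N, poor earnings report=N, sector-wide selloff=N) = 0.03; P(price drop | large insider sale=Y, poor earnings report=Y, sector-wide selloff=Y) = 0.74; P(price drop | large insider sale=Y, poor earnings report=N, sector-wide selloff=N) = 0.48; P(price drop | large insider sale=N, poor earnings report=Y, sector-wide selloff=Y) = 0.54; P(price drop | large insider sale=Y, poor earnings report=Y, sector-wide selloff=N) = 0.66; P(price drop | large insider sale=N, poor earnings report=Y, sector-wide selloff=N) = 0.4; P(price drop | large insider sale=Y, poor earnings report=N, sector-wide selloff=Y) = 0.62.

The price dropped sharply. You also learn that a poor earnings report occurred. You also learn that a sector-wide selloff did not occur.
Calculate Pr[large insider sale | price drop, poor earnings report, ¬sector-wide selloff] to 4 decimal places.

Pr[large insider sale | price drop, poor earnings report, ¬sector-wide selloff] ≈ 0.1105

P(price drop | poor earnings report, ¬sector-wide selloff) = 0.4*0.93 + 0.66*0.07 = 0.372000 + 0.046200 = 0.418200
Restricting to configurations with large insider sale present: 0.66*0.07 = 0.046200.
P(large insider sale | price drop, poor earnings report, ¬sector-wide selloff) = 0.046200 / 0.418200 ≈ 0.1105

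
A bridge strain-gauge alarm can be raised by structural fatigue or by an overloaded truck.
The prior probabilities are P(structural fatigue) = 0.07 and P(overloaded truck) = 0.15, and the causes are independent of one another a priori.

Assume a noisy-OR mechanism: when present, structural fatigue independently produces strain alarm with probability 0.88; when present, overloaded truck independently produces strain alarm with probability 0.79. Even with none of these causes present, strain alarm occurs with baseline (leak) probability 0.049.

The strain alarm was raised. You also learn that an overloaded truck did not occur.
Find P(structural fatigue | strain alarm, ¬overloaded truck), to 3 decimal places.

Under noisy-OR, P(strain alarm | causes) = 1 − (1−0.049)·∏(1−qᵢ) over the active causes.
For the numerator, keep only structural fatigue=true terms: 0.88588×0.07 = 0.062012
Normalizer over all consistent configurations: 0.049×0.93 + 0.88588×0.07 = 0.107582
Posterior = 0.062012 / 0.107582 ≈ 0.576

P(structural fatigue | strain alarm, ¬overloaded truck) ≈ 0.576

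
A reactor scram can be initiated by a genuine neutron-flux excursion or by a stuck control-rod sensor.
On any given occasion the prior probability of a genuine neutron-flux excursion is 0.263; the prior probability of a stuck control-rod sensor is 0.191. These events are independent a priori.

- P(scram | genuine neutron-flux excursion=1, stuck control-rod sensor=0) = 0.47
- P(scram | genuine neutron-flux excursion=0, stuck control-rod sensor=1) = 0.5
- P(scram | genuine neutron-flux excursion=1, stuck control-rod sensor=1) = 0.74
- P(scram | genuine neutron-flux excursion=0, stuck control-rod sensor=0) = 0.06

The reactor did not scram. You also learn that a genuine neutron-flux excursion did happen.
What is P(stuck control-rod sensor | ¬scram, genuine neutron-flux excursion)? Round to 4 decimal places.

P(stuck control-rod sensor | ¬scram, genuine neutron-flux excursion) ≈ 0.1038

Enumerate both values of stuck control-rod sensor and weight by the priors:
  P(¬scram | genuine neutron-flux excursion) = 0.53*0.809 + 0.26*0.191
        = 0.428770 + 0.049660 = 0.478430
Keeping only the stuck control-rod sensor-present terms gives 0.049660, so
  P(stuck control-rod sensor | ¬scram, genuine neutron-flux excursion) = 0.049660 / 0.478430 ≈ 0.1038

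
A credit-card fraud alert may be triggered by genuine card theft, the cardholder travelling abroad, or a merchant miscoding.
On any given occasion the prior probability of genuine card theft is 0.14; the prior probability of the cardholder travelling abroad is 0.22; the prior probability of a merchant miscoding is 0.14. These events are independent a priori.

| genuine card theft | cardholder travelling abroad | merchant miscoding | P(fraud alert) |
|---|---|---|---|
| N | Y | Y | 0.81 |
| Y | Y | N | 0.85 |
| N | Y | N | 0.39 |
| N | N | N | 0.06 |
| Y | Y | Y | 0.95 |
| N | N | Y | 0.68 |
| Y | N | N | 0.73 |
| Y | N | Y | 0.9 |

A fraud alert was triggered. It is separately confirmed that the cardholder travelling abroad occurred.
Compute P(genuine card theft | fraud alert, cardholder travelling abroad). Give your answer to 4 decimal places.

Sum P(fraud alert|·) weighted by the priors over the 4 (genuine card theft, merchant miscoding) configurations:
  P(fraud alert | cardholder travelling abroad) = 0.39×0.86×0.86 + 0.81×0.86×0.14 + 0.85×0.14×0.86 + 0.95×0.14×0.14
        = 0.288444 + 0.097524 + 0.102340 + 0.018620 = 0.506928
The terms with genuine card theft present sum to 0.120960, so
  P(genuine card theft | fraud alert, cardholder travelling abroad) = 0.120960 / 0.506928 ≈ 0.2386

P(genuine card theft | fraud alert, cardholder travelling abroad) ≈ 0.2386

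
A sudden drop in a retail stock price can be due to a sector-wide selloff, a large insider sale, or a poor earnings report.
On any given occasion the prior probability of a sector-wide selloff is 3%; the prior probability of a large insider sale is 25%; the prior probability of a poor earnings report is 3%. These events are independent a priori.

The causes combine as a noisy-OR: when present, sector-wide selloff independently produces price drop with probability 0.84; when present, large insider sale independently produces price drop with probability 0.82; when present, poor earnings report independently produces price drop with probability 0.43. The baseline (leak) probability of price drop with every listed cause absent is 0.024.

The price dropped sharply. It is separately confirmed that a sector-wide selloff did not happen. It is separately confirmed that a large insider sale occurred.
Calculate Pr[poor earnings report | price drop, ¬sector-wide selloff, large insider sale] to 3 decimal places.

Under noisy-OR, P(price drop | causes) = 1 − (1−0.024)·∏(1−qᵢ) over the active causes.
Enumerate both values of poor earnings report and weight by the priors:
  P(price drop | ¬sector-wide selloff, large insider sale) = 0.82432·0.97 + 0.899862·0.03
        = 0.799590 + 0.026996 = 0.826586
Configurations with poor earnings report contribute 0.026996, so
  P(poor earnings report | price drop, ¬sector-wide selloff, large insider sale) = 0.026996 / 0.826586 ≈ 0.033

Pr[poor earnings report | price drop, ¬sector-wide selloff, large insider sale] ≈ 0.033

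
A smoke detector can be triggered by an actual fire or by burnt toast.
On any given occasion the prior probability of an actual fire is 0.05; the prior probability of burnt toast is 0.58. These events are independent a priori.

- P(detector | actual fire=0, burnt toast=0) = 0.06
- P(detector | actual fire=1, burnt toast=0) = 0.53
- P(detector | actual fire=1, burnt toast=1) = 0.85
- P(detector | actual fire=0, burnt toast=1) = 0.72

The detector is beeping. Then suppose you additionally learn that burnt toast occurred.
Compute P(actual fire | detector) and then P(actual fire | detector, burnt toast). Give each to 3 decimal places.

Sum P(detector|·) weighted by the priors over the 4 (actual fire, burnt toast) configurations:
  P(detector) = 0.06*0.95*0.42 + 0.72*0.95*0.58 + 0.53*0.05*0.42 + 0.85*0.05*0.58
        = 0.023940 + 0.396720 + 0.011130 + 0.024650 = 0.456440
Configurations with actual fire contribute 0.035780, so
  P(actual fire | detector) = 0.035780 / 0.456440 ≈ 0.078

Now also conditioning on burnt toast=true:
Weight on actual fire=true, given the evidence: 0.85×0.05 = 0.042500
Denominator P(detector | burnt toast): 0.72×0.95 + 0.85×0.05 = 0.726500
Posterior = 0.042500 / 0.726500 ≈ 0.058
Conditioning on burnt toast lowers the posterior on actual fire: the classic explaining-away effect in a common-effect structure.

P(actual fire | detector) ≈ 0.078; P(actual fire | detector, burnt toast) ≈ 0.058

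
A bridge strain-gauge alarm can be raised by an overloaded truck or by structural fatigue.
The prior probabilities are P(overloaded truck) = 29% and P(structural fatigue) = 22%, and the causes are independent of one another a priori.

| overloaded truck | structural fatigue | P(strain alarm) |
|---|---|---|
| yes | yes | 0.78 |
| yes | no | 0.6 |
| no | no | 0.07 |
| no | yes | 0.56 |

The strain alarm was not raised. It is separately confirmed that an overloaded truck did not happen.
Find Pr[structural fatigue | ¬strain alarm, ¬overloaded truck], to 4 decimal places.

P(¬strain alarm | ¬overloaded truck) = 0.93×0.78 + 0.44×0.22 = 0.725400 + 0.096800 = 0.822200
Restricting to configurations with structural fatigue present: 0.44×0.22 = 0.096800.
P(structural fatigue | ¬strain alarm, ¬overloaded truck) = 0.096800 / 0.822200 ≈ 0.1177

Pr[structural fatigue | ¬strain alarm, ¬overloaded truck] ≈ 0.1177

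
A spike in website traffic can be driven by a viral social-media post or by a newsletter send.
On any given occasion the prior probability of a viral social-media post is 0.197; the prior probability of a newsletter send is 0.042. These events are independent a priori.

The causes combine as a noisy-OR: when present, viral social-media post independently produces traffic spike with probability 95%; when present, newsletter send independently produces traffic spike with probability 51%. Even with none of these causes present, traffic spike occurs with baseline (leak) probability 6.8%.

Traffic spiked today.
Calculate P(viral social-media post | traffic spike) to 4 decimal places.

Under noisy-OR, P(traffic spike | causes) = 1 − (1−0.068)·∏(1−qᵢ) over the active causes.
Sum P(traffic spike|·) weighted by the priors over the 4 (viral social-media post, newsletter send) configurations:
  P(traffic spike) = 0.068×0.803×0.958 + 0.54332×0.803×0.042 + 0.9534×0.197×0.958 + 0.977166×0.197×0.042
        = 0.052311 + 0.018324 + 0.179931 + 0.008085 = 0.258651
The terms with viral social-media post present sum to 0.188016, so
  P(viral social-media post | traffic spike) = 0.188016 / 0.258651 ≈ 0.7269

P(viral social-media post | traffic spike) ≈ 0.7269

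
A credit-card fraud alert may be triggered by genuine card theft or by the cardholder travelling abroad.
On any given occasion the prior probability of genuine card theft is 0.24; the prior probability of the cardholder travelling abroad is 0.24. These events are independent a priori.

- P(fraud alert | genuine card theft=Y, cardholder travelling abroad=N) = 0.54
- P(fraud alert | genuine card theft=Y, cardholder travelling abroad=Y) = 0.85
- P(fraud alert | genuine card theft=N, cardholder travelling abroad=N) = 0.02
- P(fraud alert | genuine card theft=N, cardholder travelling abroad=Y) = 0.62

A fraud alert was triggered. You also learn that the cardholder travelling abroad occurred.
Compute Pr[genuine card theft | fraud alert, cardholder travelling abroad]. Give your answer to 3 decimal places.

Pr[genuine card theft | fraud alert, cardholder travelling abroad] ≈ 0.302

Sum P(fraud alert|·) weighted by the priors over both values of genuine card theft:
  P(fraud alert | cardholder travelling abroad) = 0.62×0.76 + 0.85×0.24
        = 0.471200 + 0.204000 = 0.675200
The terms with genuine card theft present sum to 0.204000, so
  P(genuine card theft | fraud alert, cardholder travelling abroad) = 0.204000 / 0.675200 ≈ 0.302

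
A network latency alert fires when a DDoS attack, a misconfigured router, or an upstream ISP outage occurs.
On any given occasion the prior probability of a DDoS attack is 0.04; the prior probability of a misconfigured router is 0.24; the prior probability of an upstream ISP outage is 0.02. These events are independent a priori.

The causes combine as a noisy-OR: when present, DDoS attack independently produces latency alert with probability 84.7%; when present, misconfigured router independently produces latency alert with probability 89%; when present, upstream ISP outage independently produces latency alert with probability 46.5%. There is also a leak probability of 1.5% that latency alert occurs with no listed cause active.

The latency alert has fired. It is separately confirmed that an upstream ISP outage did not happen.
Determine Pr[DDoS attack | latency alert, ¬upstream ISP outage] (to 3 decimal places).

Under noisy-OR, P(latency alert | causes) = 1 − (1−0.015)·∏(1−qᵢ) over the active causes.
Numerator (weight on configurations with DDoS attack): 0.025819 + 0.009441 = 0.035260
Denominator P(latency alert | ¬upstream ISP outage): 0.015·0.96·0.76 + 0.89165·0.96·0.24 + 0.849295·0.04·0.76 + 0.983422·0.04·0.24 = 0.251640
Posterior = 0.035260 / 0.251640 ≈ 0.140

Pr[DDoS attack | latency alert, ¬upstream ISP outage] ≈ 0.140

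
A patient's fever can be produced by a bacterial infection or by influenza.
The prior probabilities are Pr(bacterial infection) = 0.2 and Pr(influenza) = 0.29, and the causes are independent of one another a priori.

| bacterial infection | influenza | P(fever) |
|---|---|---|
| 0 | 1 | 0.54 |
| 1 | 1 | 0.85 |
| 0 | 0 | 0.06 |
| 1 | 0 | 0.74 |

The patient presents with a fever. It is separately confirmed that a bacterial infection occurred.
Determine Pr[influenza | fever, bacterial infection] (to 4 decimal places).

Pr[influenza | fever, bacterial infection] ≈ 0.3193

Numerator (weight on configurations with influenza): 0.85*0.29 = 0.246500
The normalizing constant is 0.74*0.71 + 0.85*0.29 = 0.771900
Posterior = 0.246500 / 0.771900 ≈ 0.3193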